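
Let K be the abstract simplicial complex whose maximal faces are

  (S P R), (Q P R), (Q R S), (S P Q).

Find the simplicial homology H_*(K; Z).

H_0 = Z,  H_1 = 0,  H_2 = Z.

Take the total order P < Q < R < S on the vertex set. Then K (dimension 2) consists of the simplices:

  0-simplices (4): P, Q, R, S
  1-simplices (6): PQ, PR, PS, QR, QS, RS
  2-simplices (4): PQR, PQS, PRS, QRS

Hence C_0 ≅ Z^4, C_1 ≅ Z^6, C_2 ≅ Z^4.

The boundary map ∂_1: C_1 → C_0 maps an edge to its endpoints' difference, ∂[p,q] = q − p. For instance
  ∂QS = S − Q.
The 4×6 boundary matrix has rank 3 and Smith normal form diag(1,1,1).

∂_2: C_2 → C_1 sends each 2-simplex [p,q,r] to [q,r] − [p,r] + [p,q]. For instance
  ∂PQS = QS − PS + PQ,
  ∂PRS = RS − PS + PR.
The resulting 6×4 matrix has rank 3, and its Smith normal form has invariant factors (1,1,1).

From H_k ≅ ker(∂_k) / im(∂_{k+1}) we obtain:

  H_0: rank C_0 − rank ∂_1 = 4 − 3 = 1, and the invariant factors of ∂_1 are all 1, so H_0 ≅ Z.
  H_1: rank ker ∂_1 − rank ∂_2 = (6 − 3) − 3 = 0, and the invariant factors of ∂_2 are all 1, so H_1 ≅ 0.
  H_2: rank ker ∂_2 − rank ∂_3 = (4 − 3) − 0 = 1, and there is no ∂_3, so H_2 ≅ Z.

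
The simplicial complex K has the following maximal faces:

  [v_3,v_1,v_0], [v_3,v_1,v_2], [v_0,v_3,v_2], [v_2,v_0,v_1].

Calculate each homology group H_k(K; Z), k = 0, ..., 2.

Take the total order v_0 < v_1 < v_2 < v_3 on the vertex set. Then K (dimension 2) consists of the simplices:

  0-simplices (4): [v_0], [v_1], [v_2], [v_3]
  1-simplices (6): [v_0,v_1], [v_0,v_2], [v_0,v_3], [v_1,v_2], [v_1,v_3], [v_2,v_3]
  2-simplices (4): [v_0,v_1,v_2], [v_0,v_1,v_3], [v_0,v_2,v_3], [v_1,v_2,v_3]

giving chain groups C_0 ≅ Z^4, C_1 ≅ Z^6, C_2 ≅ Z^4.

The boundary map ∂_1: C_1 → C_0 maps an edge to its endpoints' difference, ∂[p,q] = q − p.
The 4×6 boundary matrix has rank 3 and Smith normal form diag(1,1,1).

∂_2: C_2 → C_1 sends each 2-simplex [p,q,r] to [q,r] − [p,r] + [p,q]. For instance
  ∂[v_0,v_1,v_3] = [v_1,v_3] − [v_0,v_3] + [v_0,v_1],
  ∂[v_0,v_1,v_2] = [v_1,v_2] − [v_0,v_2] + [v_0,v_1].
As a 6×4 matrix over Z this has rank 3, with invariant factors (1,1,1).

Now H_k = ker ∂_k / im ∂_{k+1}, so:

  H_0: rank C_0 − rank ∂_1 = 4 − 3 = 1, and the invariant factors of ∂_1 are all 1, so H_0 ≅ Z.
  H_1: rank ker ∂_1 − rank ∂_2 = (6 − 3) − 3 = 0, and the invariant factors of ∂_2 are all 1, so H_1 ≅ 0.
  H_2: rank ker ∂_2 − rank ∂_3 = (4 − 3) − 0 = 1, and there is no ∂_3, so H_2 ≅ Z.

H_0 ≅ Z,  H_1 = 0,  H_2 ≅ Z.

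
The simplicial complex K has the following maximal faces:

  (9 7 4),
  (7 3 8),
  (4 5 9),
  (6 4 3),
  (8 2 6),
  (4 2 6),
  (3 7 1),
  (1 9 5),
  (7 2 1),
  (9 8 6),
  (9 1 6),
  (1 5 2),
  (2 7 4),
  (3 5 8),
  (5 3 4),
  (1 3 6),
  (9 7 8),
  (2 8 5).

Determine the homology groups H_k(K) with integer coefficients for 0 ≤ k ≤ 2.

H_0 ≅ Z,  H_1 ≅ Z^2,  H_2 ≅ Z.

Order the vertices as 1 < 2 < 3 < 4 < 5 < 6 < 7 < 8 < 9. Listing each simplex with vertices in this order, K has dimension 2 with simplices:

  0-simplices (9): [1], [2], [3], [4], [5], [6], [7], [8], [9]
  1-simplices (27): (27 of them)
  2-simplices (18): [1,2,5], [1,2,7], [1,3,6], [1,3,7], [1,5,9], [1,6,9], [2,4,6], [2,4,7], [2,5,8], [2,6,8], [3,4,5], [3,4,6], [3,5,8], [3,7,8], [4,5,9], [4,7,9], [6,8,9], [7,8,9]

giving chain groups C_0 ≅ Z^9, C_1 ≅ Z^27, C_2 ≅ Z^18.

Boundary ∂_1: C_1 → C_0 sends each edge [p,q] (with p < q) to q − p.
The resulting 9×27 matrix has rank 8, and its Smith normal form has invariant factors (1,1,1,1,1,1,1,1).

Boundary ∂_2: C_2 → C_1 maps a triangle to the signed sum of its edges. For instance
  ∂[1,2,5] = [2,5] − [1,5] + [1,2],
  ∂[6,8,9] = [8,9] − [6,9] + [6,8].
As a 27×18 matrix over Z this has rank 17, with invariant factors (1,1,1,1,1,1,1,1,1,1,1,1,1,1,1,1,1).

Reading off H_k = ker ∂_k / im ∂_{k+1}:

  H_0: rank C_0 − rank ∂_1 = 9 − 8 = 1, and the invariant factors of ∂_1 are all 1, so H_0 ≅ Z.
  H_1: rank ker ∂_1 − rank ∂_2 = (27 − 8) − 17 = 2, and the invariant factors of ∂_2 are all 1, so H_1 ≅ Z^2.
  H_2: rank ker ∂_2 − rank ∂_3 = (18 − 17) − 0 = 1, and there is no ∂_3, so H_2 ≅ Z.

As a check, the Euler characteristic is 9 − 27 + 18 = 0, which agrees with 1 − 2 + 1 = 0.
(K is a triangulation of the torus T^2.)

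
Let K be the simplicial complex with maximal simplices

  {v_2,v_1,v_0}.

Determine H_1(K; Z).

H_1 = 0.

Take the total order v_0 < v_1 < v_2 on the vertex set. Then K (dimension 2) consists of the simplices:

  0-simplices (3): [v_0], [v_1], [v_2]
  1-simplices (3): [v_0,v_1], [v_0,v_2], [v_1,v_2]
  2-simplices (1): [v_0,v_1,v_2]

so the chain groups are C_0 ≅ Z^3, C_1 ≅ Z^3, C_2 ≅ Z^1.

Boundary ∂_1: C_1 → C_0 sends each edge [p,q] (with p < q) to q − p. For instance
  ∂[v_1,v_2] = [v_2] − [v_1].
This gives a 3×3 integer matrix of rank 2; reducing to Smith normal form yields diagonal entries (1,1).

The boundary map ∂_2: C_2 → C_1 maps a triangle to the signed sum of its edges. For instance
  ∂[v_0,v_1,v_2] = [v_1,v_2] − [v_0,v_2] + [v_0,v_1].
The resulting 3×1 matrix has rank 1, and its Smith normal form has invariant factors (1).

Now H_k = ker ∂_k / im ∂_{k+1}, so:

  H_1: rank ker ∂_1 − rank ∂_2 = (3 − 2) − 1 = 0, and the invariant factors of ∂_2 are all 1, so H_1 ≅ 0.

(K is a triangulation of the 2-simplex.)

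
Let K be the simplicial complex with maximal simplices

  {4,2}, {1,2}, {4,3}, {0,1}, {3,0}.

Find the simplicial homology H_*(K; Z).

We work with the vertex ordering 0 < 1 < 2 < 3 < 4. The simplices of K, each written with vertices in increasing order, are:

  0-simplices (5): [0], [1], [2], [3], [4]
  1-simplices (5): [0,1], [0,3], [1,2], [2,4], [3,4]

giving chain groups C_0 ≅ Z^5, C_1 ≅ Z^5.

Boundary ∂_1: C_1 → C_0 is given by ∂[p,q] = [q] − [p].
This gives a 5×5 integer matrix of rank 4; reducing to Smith normal form yields diagonal entries (1,1,1,1).

Now H_k = ker ∂_k / im ∂_{k+1}, so:

  H_0: rank C_0 − rank ∂_1 = 5 − 4 = 1, and the invariant factors of ∂_1 are all 1, so H_0 = Z.
  H_1: rank ker ∂_1 − rank ∂_2 = (5 − 4) − 0 = 1, and there is no ∂_2, so H_1 = Z.

As a check, the Euler characteristic is 5 − 5 = 0, which agrees with 1 − 1 = 0.

H_0 ≅ Z,  H_1 ≅ Z.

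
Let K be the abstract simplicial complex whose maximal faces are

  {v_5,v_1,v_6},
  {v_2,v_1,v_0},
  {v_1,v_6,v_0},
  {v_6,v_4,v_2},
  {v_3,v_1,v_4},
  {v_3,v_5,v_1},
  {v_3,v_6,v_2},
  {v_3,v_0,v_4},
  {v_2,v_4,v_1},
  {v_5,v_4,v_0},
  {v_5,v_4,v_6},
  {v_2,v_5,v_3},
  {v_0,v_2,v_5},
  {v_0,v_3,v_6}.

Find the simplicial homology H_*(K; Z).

H_0 = Z,  H_1 = Z^2,  H_2 = Z.

Fix the vertex order v_0 < v_1 < v_2 < v_3 < v_4 < v_5 < v_6 and write every simplex with vertices in increasing order. Then dim K = 2 and the simplices of K are:

  0-simplices (7): [v_0], [v_1], [v_2], [v_3], [v_4], [v_5], [v_6]
  1-simplices (21): (21 of them)
  2-simplices (14): (14 of them)

giving chain groups C_0 ≅ Z^7, C_1 ≅ Z^21, C_2 ≅ Z^14.

The boundary map ∂_1: C_1 → C_0 is given by ∂[p,q] = [q] − [p].
The resulting 7×21 matrix has rank 6, and its Smith normal form has invariant factors (1,1,1,1,1,1).

The boundary map ∂_2: C_2 → C_1 maps a triangle to the signed sum of its edges. For instance
  ∂[v_1,v_5,v_6] = [v_5,v_6] − [v_1,v_6] + [v_1,v_5],
  ∂[v_0,v_1,v_2] = [v_1,v_2] − [v_0,v_2] + [v_0,v_1].
The resulting 21×14 matrix has rank 13, and its Smith normal form has invariant factors (1,1,1,1,1,1,1,1,1,1,1,1,1).

From H_k ≅ ker(∂_k) / im(∂_{k+1}) we obtain:

  H_0: rank C_0 − rank ∂_1 = 7 − 6 = 1, and the invariant factors of ∂_1 are all 1, so H_0 ≅ Z.
  H_1: rank ker ∂_1 − rank ∂_2 = (21 − 6) − 13 = 2, and the invariant factors of ∂_2 are all 1, so H_1 ≅ Z^2.
  H_2: rank ker ∂_2 − rank ∂_3 = (14 − 13) − 0 = 1, and there is no ∂_3, so H_2 ≅ Z.

As a check, the Euler characteristic is 7 − 21 + 14 = 0, which agrees with 1 − 2 + 1 = 0.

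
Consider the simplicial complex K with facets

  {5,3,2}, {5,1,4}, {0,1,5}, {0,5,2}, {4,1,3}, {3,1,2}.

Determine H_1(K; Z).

H_1 = Z.

Order the vertices as 0 < 1 < 2 < 3 < 4 < 5. Listing each simplex with vertices in this order, K has dimension 2 with simplices:

  0-simplices (6): [0], [1], [2], [3], [4], [5]
  1-simplices (12): [0,1], [0,2], [0,5], [1,2], [1,3], [1,4], [1,5], [2,3], [2,5], [3,4], [3,5], [4,5]
  2-simplices (6): [0,1,5], [0,2,5], [1,2,3], [1,3,4], [1,4,5], [2,3,5]

Hence C_0 ≅ Z^6, C_1 ≅ Z^12, C_2 ≅ Z^6.

Boundary ∂_1: C_1 → C_0 maps an edge to its endpoints' difference, ∂[p,q] = q − p.
This gives a 6×12 integer matrix of rank 5; reducing to Smith normal form yields diagonal entries (1,1,1,1,1).

∂_2: C_2 → C_1 maps a triangle to the signed sum of its edges. For instance
  ∂[0,1,5] = [1,5] − [0,5] + [0,1],
  ∂[2,3,5] = [3,5] − [2,5] + [2,3].
The resulting 12×6 matrix has rank 6, and its Smith normal form has invariant factors (1,1,1,1,1,1).

Now H_k = ker ∂_k / im ∂_{k+1}, so:

  H_1: rank ker ∂_1 − rank ∂_2 = (12 − 5) − 6 = 1, and the invariant factors of ∂_2 are all 1, so H_1 = Z.

(K is a triangulation of the cylinder S^1 x I.)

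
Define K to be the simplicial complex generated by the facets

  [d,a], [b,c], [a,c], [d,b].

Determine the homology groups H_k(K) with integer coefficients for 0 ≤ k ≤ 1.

H_0 = Z,  H_1 = Z.

Take the total order a < b < c < d on the vertex set. Then K (dimension 1) consists of the simplices:

  0-simplices (4): a, b, c, d
  1-simplices (4): ac, ad, bc, bd

Hence C_0 ≅ Z^4, C_1 ≅ Z^4.

∂_1: C_1 → C_0 maps an edge to its endpoints' difference, ∂[p,q] = q − p.
The resulting 4×4 matrix has rank 3, and its Smith normal form has invariant factors (1,1,1).

Computing H_k = (kernel of ∂_k) / (image of ∂_{k+1}):

  H_0: rank C_0 − rank ∂_1 = 4 − 3 = 1, and the invariant factors of ∂_1 are all 1, so H_0 ≅ Z.
  H_1: rank ker ∂_1 − rank ∂_2 = (4 − 3) − 0 = 1, and there is no ∂_2, so H_1 ≅ Z.

As a check, the Euler characteristic is 4 − 4 = 0, which agrees with 1 − 1 = 0.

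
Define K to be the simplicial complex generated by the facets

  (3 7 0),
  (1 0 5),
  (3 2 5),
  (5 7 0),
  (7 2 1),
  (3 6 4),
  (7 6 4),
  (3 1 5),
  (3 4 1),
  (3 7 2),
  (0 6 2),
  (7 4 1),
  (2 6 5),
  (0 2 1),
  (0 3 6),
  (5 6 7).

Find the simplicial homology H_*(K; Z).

Order the vertices as 0 < 1 < 2 < 3 < 4 < 5 < 6 < 7. Listing each simplex with vertices in this order, K has dimension 2 with simplices:

  0-simplices (8): [0], [1], [2], [3], [4], [5], [6], [7]
  1-simplices (24): (24 of them)
  2-simplices (16): [0,1,2], [0,1,5], [0,2,6], [0,3,6], [0,3,7], [0,5,7], [1,2,7], [1,3,4], [1,3,5], [1,4,7], [2,3,5], [2,3,7], [2,5,6], [3,4,6], [4,6,7], [5,6,7]

Hence C_0 ≅ Z^8, C_1 ≅ Z^24, C_2 ≅ Z^16.

Boundary ∂_1: C_1 → C_0 is given by ∂[p,q] = [q] − [p].
The 8×24 boundary matrix has rank 7 and Smith normal form diag(1,1,1,1,1,1,1).

The boundary map ∂_2: C_2 → C_1 acts by ∂[p,q,r] = [q,r] − [p,r] + [p,q]. For instance
  ∂[0,1,5] = [1,5] − [0,5] + [0,1],
  ∂[0,3,6] = [3,6] − [0,6] + [0,3].
This gives a 24×16 integer matrix of rank 15; reducing to Smith normal form yields diagonal entries (1,1,1,1,1,1,1,1,1,1,1,1,1,1,1).

Now H_k = ker ∂_k / im ∂_{k+1}, so:

  H_0: rank C_0 − rank ∂_1 = 8 − 7 = 1, and the invariant factors of ∂_1 are all 1, so H_0 ≅ Z.
  H_1: rank ker ∂_1 − rank ∂_2 = (24 − 7) − 15 = 2, and the invariant factors of ∂_2 are all 1, so H_1 ≅ Z^2.
  H_2: rank ker ∂_2 − rank ∂_3 = (16 − 15) − 0 = 1, and there is no ∂_3, so H_2 ≅ Z.

(K is a triangulation of the torus T^2.)

H_0 = Z,  H_1 = Z^2,  H_2 = Z.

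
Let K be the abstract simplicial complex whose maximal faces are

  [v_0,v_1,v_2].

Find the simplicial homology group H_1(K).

H_1 ≅ 0.

We work with the vertex ordering v_0 < v_1 < v_2. The simplices of K, each written with vertices in increasing order, are:

  0-simplices (3): [v_0], [v_1], [v_2]
  1-simplices (3): [v_0,v_1], [v_0,v_2], [v_1,v_2]
  2-simplices (1): [v_0,v_1,v_2]

Hence C_0 ≅ Z^3, C_1 ≅ Z^3, C_2 ≅ Z^1.

Boundary ∂_1: C_1 → C_0 sends each edge [p,q] (with p < q) to q − p. For instance
  ∂[v_0,v_2] = [v_2] − [v_0].
This gives a 3×3 integer matrix of rank 2; reducing to Smith normal form yields diagonal entries (1,1).

Boundary ∂_2: C_2 → C_1 sends each 2-simplex [p,q,r] to [q,r] − [p,r] + [p,q]. For instance
  ∂[v_0,v_1,v_2] = [v_1,v_2] − [v_0,v_2] + [v_0,v_1].
This gives a 3×1 integer matrix of rank 1; reducing to Smith normal form yields diagonal entries (1).

Now H_k = ker ∂_k / im ∂_{k+1}, so:

  H_1: rank ker ∂_1 − rank ∂_2 = (3 − 2) − 1 = 0, and the invariant factors of ∂_2 are all 1, so H_1 ≅ 0.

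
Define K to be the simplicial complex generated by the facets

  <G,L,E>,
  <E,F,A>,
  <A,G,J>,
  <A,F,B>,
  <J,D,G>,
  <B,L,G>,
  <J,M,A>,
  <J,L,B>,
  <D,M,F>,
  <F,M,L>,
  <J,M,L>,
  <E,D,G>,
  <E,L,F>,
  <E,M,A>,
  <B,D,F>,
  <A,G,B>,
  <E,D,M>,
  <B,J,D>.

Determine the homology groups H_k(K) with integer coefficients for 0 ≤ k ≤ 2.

H_0 = Z,  H_1 = Z ⊕ Z/2,  H_2 = 0.

Fix the vertex order A < B < D < E < F < G < J < L < M and write every simplex with vertices in increasing order. Then dim K = 2 and the simplices of K are:

  0-simplices (9): A, B, D, E, F, G, J, L, M
  1-simplices (27): AB, AE, AF, AG, AJ, AM, BD, BF, BG, BJ, BL, DE, DF, DG, DJ, DM, EF, EG, EL, EM, FL, FM, GJ, GL, JL, JM, LM
  2-simplices (18): ABF, ABG, AEF, AEM, AGJ, AJM, BDF, BDJ, BGL, BJL, DEG, DEM, DFM, DGJ, EFL, EGL, FLM, JLM

giving chain groups C_0 ≅ Z^9, C_1 ≅ Z^27, C_2 ≅ Z^18.

The boundary map ∂_1: C_1 → C_0 maps an edge to its endpoints' difference, ∂[p,q] = q − p. For instance
  ∂LM = M − L.
As a 9×27 matrix over Z this has rank 8, with invariant factors (1,1,1,1,1,1,1,1).

∂_2: C_2 → C_1 acts by ∂[p,q,r] = [q,r] − [p,r] + [p,q]. For instance
  ∂BGL = GL − BL + BG,
  ∂DFM = FM − DM + DF.
The resulting 27×18 matrix has rank 18, and its Smith normal form has invariant factors (1,1,1,1,1,1,1,1,1,1,1,1,1,1,1,1,1,2).

Reading off H_k = ker ∂_k / im ∂_{k+1}:

  H_0: rank C_0 − rank ∂_1 = 9 − 8 = 1, and the invariant factors of ∂_1 are all 1, so H_0 ≅ Z.
  H_1: rank ker ∂_1 − rank ∂_2 = (27 − 8) − 18 = 1, and ∂_2 has invariant factor 2 > 1, so H_1 ≅ Z ⊕ Z/2.
  H_2: rank ker ∂_2 − rank ∂_3 = (18 − 18) − 0 = 0, and there is no ∂_3, so H_2 ≅ 0.

(K is a triangulation of the Klein bottle.)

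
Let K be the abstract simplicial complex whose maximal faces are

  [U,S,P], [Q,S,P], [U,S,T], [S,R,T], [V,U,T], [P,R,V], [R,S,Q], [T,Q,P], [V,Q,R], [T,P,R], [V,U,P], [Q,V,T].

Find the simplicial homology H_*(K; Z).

Fix the vertex order P < Q < R < S < T < U < V and write every simplex with vertices in increasing order. Then dim K = 2 and the simplices of K are:

  0-simplices (7): P, Q, R, S, T, U, V
  1-simplices (18): PQ, PR, PS, PT, PU, PV, QR, QS, QT, QV, RS, RT, RV, ST, SU, TU, TV, UV
  2-simplices (12): PQS, PQT, PRT, PRV, PSU, PUV, QRS, QRV, QTV, RST, STU, TUV

so the chain groups are C_0 ≅ Z^7, C_1 ≅ Z^18, C_2 ≅ Z^12.

Boundary ∂_1: C_1 → C_0 maps an edge to its endpoints' difference, ∂[p,q] = q − p. For instance
  ∂PT = T − P.
The 7×18 boundary matrix has rank 6 and Smith normal form diag(1,1,1,1,1,1).

∂_2: C_2 → C_1 maps a triangle to the signed sum of its edges. For instance
  ∂PRT = RT − PT + PR,
  ∂QRV = RV − QV + QR.
The 18×12 boundary matrix has rank 12 and Smith normal form diag(1,1,1,1,1,1,1,1,1,1,1,2).

Computing H_k = (kernel of ∂_k) / (image of ∂_{k+1}):

  H_0: rank C_0 − rank ∂_1 = 7 − 6 = 1, and the invariant factors of ∂_1 are all 1, so H_0 = Z.
  H_1: rank ker ∂_1 − rank ∂_2 = (18 − 6) − 12 = 0, and ∂_2 has invariant factor 2 > 1, so H_1 = Z/2Z.
  H_2: rank ker ∂_2 − rank ∂_3 = (12 − 12) − 0 = 0, and there is no ∂_3, so H_2 = 0.

H_0 ≅ Z,  H_1 ≅ Z/2Z,  H_2 = 0.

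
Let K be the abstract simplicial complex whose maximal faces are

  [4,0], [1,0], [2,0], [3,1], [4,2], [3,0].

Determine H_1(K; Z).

H_1 ≅ Z^2.

Take the total order 0 < 1 < 2 < 3 < 4 on the vertex set. Then K (dimension 1) consists of the simplices:

  0-simplices (5): [0], [1], [2], [3], [4]
  1-simplices (6): [0,1], [0,2], [0,3], [0,4], [1,3], [2,4]

Hence C_0 ≅ Z^5, C_1 ≅ Z^6.

∂_1: C_1 → C_0 is given by ∂[p,q] = [q] − [p]. For instance
  ∂[0,2] = [2] − [0].
The resulting 5×6 matrix has rank 4, and its Smith normal form has invariant factors (1,1,1,1).

Reading off H_k = ker ∂_k / im ∂_{k+1}:

  H_1: rank ker ∂_1 − rank ∂_2 = (6 − 4) − 0 = 2, and there is no ∂_2, so H_1 = Z^2.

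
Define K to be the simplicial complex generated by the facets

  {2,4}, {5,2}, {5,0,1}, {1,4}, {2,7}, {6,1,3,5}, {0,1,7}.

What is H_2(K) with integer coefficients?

H_2 = 0.

We work with the vertex ordering 0 < 1 < 2 < 3 < 4 < 5 < 6 < 7. The simplices of K, each written with vertices in increasing order, are:

  0-simplices (8): [0], [1], [2], [3], [4], [5], [6], [7]
  1-simplices (14): [0,1], [0,5], [0,7], [1,3], [1,4], [1,5], [1,6], [1,7], [2,4], [2,5], [2,7], [3,5], [3,6], [5,6]
  2-simplices (6): [0,1,5], [0,1,7], [1,3,5], [1,3,6], [1,5,6], [3,5,6]
  3-simplices (1): [1,3,5,6]

so the chain groups are C_0 ≅ Z^8, C_1 ≅ Z^14, C_2 ≅ Z^6, C_3 ≅ Z^1.

∂_1: C_1 → C_0 sends each edge [p,q] (with p < q) to q − p.
This gives a 8×14 integer matrix of rank 7; reducing to Smith normal form yields diagonal entries (1,1,1,1,1,1,1).

The boundary map ∂_2: C_2 → C_1 acts by ∂[p,q,r] = [q,r] − [p,r] + [p,q]. For instance
  ∂[0,1,5] = [1,5] − [0,5] + [0,1],
  ∂[1,5,6] = [5,6] − [1,6] + [1,5].
As a 14×6 matrix over Z this has rank 5, with invariant factors (1,1,1,1,1).

The boundary map ∂_3: C_3 → C_2 sends each 3-simplex σ to the alternating sum Σ_i (−1)^i (σ with its i-th vertex removed). For instance
  ∂[1,3,5,6] = [3,5,6] − [1,5,6] + [1,3,6] − [1,3,5].
The 6×1 boundary matrix has rank 1 and Smith normal form diag(1).

From H_k ≅ ker(∂_k) / im(∂_{k+1}) we obtain:

  H_2: rank ker ∂_2 − rank ∂_3 = (6 − 5) − 1 = 0, and the invariant factors of ∂_3 are all 1, so H_2 ≅ 0.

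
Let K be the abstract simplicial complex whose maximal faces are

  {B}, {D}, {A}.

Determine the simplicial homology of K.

H_0 ≅ Z^3.

Take the total order A < B < D on the vertex set. Then K (dimension 0) consists of the simplices:

  0-simplices (3): A, B, D

giving chain groups C_0 ≅ Z^3.

Reading off H_k = ker ∂_k / im ∂_{k+1}:

  H_0: rank C_0 − rank ∂_1 = 3 − 0 = 3, and there is no ∂_1, so H_0 = Z^3.

(K is a triangulation of a set of 3 points.)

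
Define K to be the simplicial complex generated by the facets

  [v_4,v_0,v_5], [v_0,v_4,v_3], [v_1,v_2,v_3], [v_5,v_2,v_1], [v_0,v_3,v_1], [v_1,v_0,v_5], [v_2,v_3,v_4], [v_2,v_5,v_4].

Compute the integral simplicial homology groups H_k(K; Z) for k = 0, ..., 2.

Fix the vertex order v_0 < v_1 < v_2 < v_3 < v_4 < v_5 and write every simplex with vertices in increasing order. Then dim K = 2 and the simplices of K are:

  0-simplices (6): [v_0], [v_1], [v_2], [v_3], [v_4], [v_5]
  1-simplices (12): [v_0,v_1], [v_0,v_3], [v_0,v_4], [v_0,v_5], [v_1,v_2], [v_1,v_3], [v_1,v_5], [v_2,v_3], [v_2,v_4], [v_2,v_5], [v_3,v_4], [v_4,v_5]
  2-simplices (8): [v_0,v_1,v_3], [v_0,v_1,v_5], [v_0,v_3,v_4], [v_0,v_4,v_5], [v_1,v_2,v_3], [v_1,v_2,v_5], [v_2,v_3,v_4], [v_2,v_4,v_5]

giving chain groups C_0 ≅ Z^6, C_1 ≅ Z^12, C_2 ≅ Z^8.

∂_1: C_1 → C_0 is given by ∂[p,q] = [q] − [p].
The 6×12 boundary matrix has rank 5 and Smith normal form diag(1,1,1,1,1).

∂_2: C_2 → C_1 acts by ∂[p,q,r] = [q,r] − [p,r] + [p,q]. For instance
  ∂[v_1,v_2,v_5] = [v_2,v_5] − [v_1,v_5] + [v_1,v_2],
  ∂[v_0,v_3,v_4] = [v_3,v_4] − [v_0,v_4] + [v_0,v_3].
The resulting 12×8 matrix has rank 7, and its Smith normal form has invariant factors (1,1,1,1,1,1,1).

Now H_k = ker ∂_k / im ∂_{k+1}, so:

  H_0: rank C_0 − rank ∂_1 = 6 − 5 = 1, and the invariant factors of ∂_1 are all 1, so H_0 ≅ Z.
  H_1: rank ker ∂_1 − rank ∂_2 = (12 − 5) − 7 = 0, and the invariant factors of ∂_2 are all 1, so H_1 ≅ 0.
  H_2: rank ker ∂_2 − rank ∂_3 = (8 − 7) − 0 = 1, and there is no ∂_3, so H_2 ≅ Z.

H_0 = Z,  H_1 = 0,  H_2 = Z.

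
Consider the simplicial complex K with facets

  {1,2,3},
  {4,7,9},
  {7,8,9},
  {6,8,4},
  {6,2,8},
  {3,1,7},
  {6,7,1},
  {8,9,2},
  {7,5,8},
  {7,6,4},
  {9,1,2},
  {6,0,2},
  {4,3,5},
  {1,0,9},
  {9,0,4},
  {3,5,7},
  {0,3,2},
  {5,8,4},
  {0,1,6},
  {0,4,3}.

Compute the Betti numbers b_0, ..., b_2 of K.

b_0 = 1, b_1 = 1, b_2 = 0.

Take the total order 0 < 1 < 2 < 3 < 4 < 5 < 6 < 7 < 8 < 9 on the vertex set. Then K (dimension 2) consists of the simplices:

  0-simplices (10): [0], [1], [2], [3], [4], [5], [6], [7], [8], [9]
  1-simplices (30): (30 of them)
  2-simplices (20): (20 of them)

Hence C_0 ≅ Z^10, C_1 ≅ Z^30, C_2 ≅ Z^20.

The boundary map ∂_1: C_1 → C_0 maps an edge to its endpoints' difference, ∂[p,q] = q − p. For instance
  ∂[5,7] = [7] − [5].
The 10×30 boundary matrix has rank 9 and Smith normal form diag(1,1,1,1,1,1,1,1,1).

The boundary map ∂_2: C_2 → C_1 maps a triangle to the signed sum of its edges. For instance
  ∂[0,2,3] = [2,3] − [0,3] + [0,2],
  ∂[4,6,8] = [6,8] − [4,8] + [4,6].
This gives a 30×20 integer matrix of rank 20; reducing to Smith normal form yields diagonal entries (1,1,1,1,1,1,1,1,1,1,1,1,1,1,1,1,1,1,1,2).

Computing H_k = (kernel of ∂_k) / (image of ∂_{k+1}):

  H_0: rank C_0 − rank ∂_1 = 10 − 9 = 1, and the invariant factors of ∂_1 are all 1, so H_0 ≅ Z.
  H_1: rank ker ∂_1 − rank ∂_2 = (30 − 9) − 20 = 1, and ∂_2 has invariant factor 2 > 1, so H_1 ≅ Z ⊕ Z/2.
  H_2: rank ker ∂_2 − rank ∂_3 = (20 − 20) − 0 = 0, and there is no ∂_3, so H_2 ≅ 0.

Hence the Betti numbers are b_0 = 1, b_1 = 1, b_2 = 0.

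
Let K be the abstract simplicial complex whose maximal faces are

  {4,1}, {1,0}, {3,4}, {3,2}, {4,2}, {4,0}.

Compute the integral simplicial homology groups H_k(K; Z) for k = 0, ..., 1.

K has 5 vertices, 6 edges.
rank ∂_0 = 0, rank ∂_1 = 4 ⇒ b_0 = 5 − 0 − 4 = 1; all invariant factors of ∂_1 are 1 so no torsion. So H_0 ≅ Z.
rank ∂_1 = 4, rank ∂_2 = 0 ⇒ b_1 = 6 − 4 − 0 = 2. So H_1 ≅ Z^2.

H_0 ≅ Z,  H_1 ≅ Z^2.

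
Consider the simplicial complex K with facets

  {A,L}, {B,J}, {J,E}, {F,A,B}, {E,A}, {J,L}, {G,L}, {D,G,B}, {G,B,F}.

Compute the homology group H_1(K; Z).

We work with the vertex ordering A < B < D < E < F < G < J < L. The simplices of K, each written with vertices in increasing order, are:

  0-simplices (8): A, B, D, E, F, G, J, L
  1-simplices (13): AB, AE, AF, AL, BD, BF, BG, BJ, DG, EJ, FG, GL, JL
  2-simplices (3): ABF, BDG, BFG

so the chain groups are C_0 ≅ Z^8, C_1 ≅ Z^13, C_2 ≅ Z^3.

The boundary map ∂_1: C_1 → C_0 is given by ∂[p,q] = [q] − [p]. For instance
  ∂GL = L − G.
This gives a 8×13 integer matrix of rank 7; reducing to Smith normal form yields diagonal entries (1,1,1,1,1,1,1).

Boundary ∂_2: C_2 → C_1 acts by ∂[p,q,r] = [q,r] − [p,r] + [p,q]. For instance
  ∂BDG = DG − BG + BD,
  ∂BFG = FG − BG + BF.
The resulting 13×3 matrix has rank 3, and its Smith normal form has invariant factors (1,1,1).

Reading off H_k = ker ∂_k / im ∂_{k+1}:

  H_1: rank ker ∂_1 − rank ∂_2 = (13 − 7) − 3 = 3, and the invariant factors of ∂_2 are all 1, so H_1 = Z^3.

H_1 = Z^3.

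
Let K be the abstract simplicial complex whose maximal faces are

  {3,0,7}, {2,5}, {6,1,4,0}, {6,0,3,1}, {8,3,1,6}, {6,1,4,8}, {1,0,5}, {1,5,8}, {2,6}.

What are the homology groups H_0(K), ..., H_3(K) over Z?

H_0 ≅ Z,  H_1 ≅ Z,  H_2 = 0,  H_3 = 0.

Order the vertices as 0 < 1 < 2 < 3 < 4 < 5 < 6 < 7 < 8. Listing each simplex with vertices in this order, K has dimension 3 with simplices:

  0-simplices (9): [0], [1], [2], [3], [4], [5], [6], [7], [8]
  1-simplices (20): [0,1], [0,3], [0,4], [0,5], [0,6], [0,7], [1,3], [1,4], [1,5], [1,6], [1,8], [2,5], [2,6], [3,6], [3,7], [3,8], [4,6], [4,8], [5,8], [6,8]
  2-simplices (15): [0,1,3], [0,1,4], [0,1,5], [0,1,6], [0,3,6], [0,3,7], [0,4,6], [1,3,6], [1,3,8], [1,4,6], [1,4,8], [1,5,8], [1,6,8], [3,6,8], [4,6,8]
  3-simplices (4): [0,1,3,6], [0,1,4,6], [1,3,6,8], [1,4,6,8]

Hence C_0 ≅ Z^9, C_1 ≅ Z^20, C_2 ≅ Z^15, C_3 ≅ Z^4.

∂_1: C_1 → C_0 sends each edge [p,q] (with p < q) to q − p. For instance
  ∂[0,5] = [5] − [0].
As a 9×20 matrix over Z this has rank 8, with invariant factors (1,1,1,1,1,1,1,1).

∂_2: C_2 → C_1 sends each 2-simplex [p,q,r] to [q,r] − [p,r] + [p,q]. For instance
  ∂[3,6,8] = [6,8] − [3,8] + [3,6],
  ∂[0,3,7] = [3,7] − [0,7] + [0,3].
This gives a 20×15 integer matrix of rank 11; reducing to Smith normal form yields diagonal entries (1,1,1,1,1,1,1,1,1,1,1).

∂_3: C_3 → C_2 sends each 3-simplex σ to the alternating sum Σ_i (−1)^i (σ with its i-th vertex removed). For instance
  ∂[1,3,6,8] = [3,6,8] − [1,6,8] + [1,3,8] − [1,3,6],
  ∂[0,1,4,6] = [1,4,6] − [0,4,6] + [0,1,6] − [0,1,4].
The resulting 15×4 matrix has rank 4, and its Smith normal form has invariant factors (1,1,1,1).

Reading off H_k = ker ∂_k / im ∂_{k+1}:

  H_0: rank C_0 − rank ∂_1 = 9 − 8 = 1, and the invariant factors of ∂_1 are all 1, so H_0 ≅ Z.
  H_1: rank ker ∂_1 − rank ∂_2 = (20 − 8) − 11 = 1, and the invariant factors of ∂_2 are all 1, so H_1 ≅ Z.
  H_2: rank ker ∂_2 − rank ∂_3 = (15 − 11) − 4 = 0, and the invariant factors of ∂_3 are all 1, so H_2 ≅ 0.
  H_3: rank ker ∂_3 − rank ∂_4 = (4 − 4) − 0 = 0, and there is no ∂_4, so H_3 ≅ 0.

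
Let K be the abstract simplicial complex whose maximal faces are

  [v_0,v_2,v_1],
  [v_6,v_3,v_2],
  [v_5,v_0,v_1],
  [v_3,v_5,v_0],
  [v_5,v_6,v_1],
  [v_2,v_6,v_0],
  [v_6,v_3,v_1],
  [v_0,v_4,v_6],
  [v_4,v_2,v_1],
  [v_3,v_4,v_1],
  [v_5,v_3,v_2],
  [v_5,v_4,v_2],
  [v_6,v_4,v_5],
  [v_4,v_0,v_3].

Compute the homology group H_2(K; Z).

Order the vertices as v_0 < v_1 < v_2 < v_3 < v_4 < v_5 < v_6. Listing each simplex with vertices in this order, K has dimension 2 with simplices:

  0-simplices (7): [v_0], [v_1], [v_2], [v_3], [v_4], [v_5], [v_6]
  1-simplices (21): (21 of them)
  2-simplices (14): (14 of them)

so the chain groups are C_0 ≅ Z^7, C_1 ≅ Z^21, C_2 ≅ Z^14.

∂_1: C_1 → C_0 maps an edge to its endpoints' difference, ∂[p,q] = q − p. For instance
  ∂[v_3,v_4] = [v_4] − [v_3].
This gives a 7×21 integer matrix of rank 6; reducing to Smith normal form yields diagonal entries (1,1,1,1,1,1).

Boundary ∂_2: C_2 → C_1 acts by ∂[p,q,r] = [q,r] − [p,r] + [p,q]. For instance
  ∂[v_1,v_2,v_4] = [v_2,v_4] − [v_1,v_4] + [v_1,v_2],
  ∂[v_0,v_1,v_2] = [v_1,v_2] − [v_0,v_2] + [v_0,v_1].
The 21×14 boundary matrix has rank 13 and Smith normal form diag(1,1,1,1,1,1,1,1,1,1,1,1,1).

From H_k ≅ ker(∂_k) / im(∂_{k+1}) we obtain:

  H_2: rank ker ∂_2 − rank ∂_3 = (14 − 13) − 0 = 1, and there is no ∂_3, so H_2 ≅ Z.

H_2 ≅ Z.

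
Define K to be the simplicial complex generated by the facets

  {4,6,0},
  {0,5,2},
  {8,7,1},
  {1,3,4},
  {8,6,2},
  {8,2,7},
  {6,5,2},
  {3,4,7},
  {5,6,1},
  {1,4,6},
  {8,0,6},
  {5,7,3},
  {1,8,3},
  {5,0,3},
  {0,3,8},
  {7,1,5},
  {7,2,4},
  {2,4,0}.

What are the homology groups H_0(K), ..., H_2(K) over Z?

H_0 = Z,  H_1 = Z ⊕ Z/2,  H_2 = 0.

Take the total order 0 < 1 < 2 < 3 < 4 < 5 < 6 < 7 < 8 on the vertex set. Then K (dimension 2) consists of the simplices:

  0-simplices (9): [0], [1], [2], [3], [4], [5], [6], [7], [8]
  1-simplices (27): (27 of them)
  2-simplices (18): [0,2,4], [0,2,5], [0,3,5], [0,3,8], [0,4,6], [0,6,8], [1,3,4], [1,3,8], [1,4,6], [1,5,6], [1,5,7], [1,7,8], [2,4,7], [2,5,6], [2,6,8], [2,7,8], [3,4,7], [3,5,7]

so the chain groups are C_0 ≅ Z^9, C_1 ≅ Z^27, C_2 ≅ Z^18.

The boundary map ∂_1: C_1 → C_0 sends each edge [p,q] (with p < q) to q − p. For instance
  ∂[3,7] = [7] − [3].
As a 9×27 matrix over Z this has rank 8, with invariant factors (1,1,1,1,1,1,1,1).

The boundary map ∂_2: C_2 → C_1 acts by ∂[p,q,r] = [q,r] − [p,r] + [p,q]. For instance
  ∂[0,2,4] = [2,4] − [0,4] + [0,2],
  ∂[1,5,7] = [5,7] − [1,7] + [1,5].
This gives a 27×18 integer matrix of rank 18; reducing to Smith normal form yields diagonal entries (1,1,1,1,1,1,1,1,1,1,1,1,1,1,1,1,1,2).

Now H_k = ker ∂_k / im ∂_{k+1}, so:

  H_0: rank C_0 − rank ∂_1 = 9 − 8 = 1, and the invariant factors of ∂_1 are all 1, so H_0 = Z.
  H_1: rank ker ∂_1 − rank ∂_2 = (27 − 8) − 18 = 1, and ∂_2 has invariant factor 2 > 1, so H_1 = Z ⊕ Z/2.
  H_2: rank ker ∂_2 − rank ∂_3 = (18 − 18) − 0 = 0, and there is no ∂_3, so H_2 = 0.

(K is a triangulation of the Klein bottle.)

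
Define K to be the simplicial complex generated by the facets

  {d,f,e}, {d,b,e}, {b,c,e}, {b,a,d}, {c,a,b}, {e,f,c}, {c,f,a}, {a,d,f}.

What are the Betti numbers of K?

b_0 = 1, b_1 = 0, b_2 = 1.

Take the total order a < b < c < d < e < f on the vertex set. Then K (dimension 2) consists of the simplices:

  0-simplices (6): a, b, c, d, e, f
  1-simplices (12): ab, ac, ad, af, bc, bd, be, ce, cf, de, df, ef
  2-simplices (8): abc, abd, acf, adf, bce, bde, cef, def

Hence C_0 ≅ Z^6, C_1 ≅ Z^12, C_2 ≅ Z^8.

Boundary ∂_1: C_1 → C_0 is given by ∂[p,q] = [q] − [p].
As a 6×12 matrix over Z this has rank 5, with invariant factors (1,1,1,1,1).

∂_2: C_2 → C_1 maps a triangle to the signed sum of its edges. For instance
  ∂def = ef − df + de,
  ∂bde = de − be + bd.
The resulting 12×8 matrix has rank 7, and its Smith normal form has invariant factors (1,1,1,1,1,1,1).

Reading off H_k = ker ∂_k / im ∂_{k+1}:

  H_0: rank C_0 − rank ∂_1 = 6 − 5 = 1, and the invariant factors of ∂_1 are all 1, so H_0 = Z.
  H_1: rank ker ∂_1 − rank ∂_2 = (12 − 5) − 7 = 0, and the invariant factors of ∂_2 are all 1, so H_1 = 0.
  H_2: rank ker ∂_2 − rank ∂_3 = (8 − 7) − 0 = 1, and there is no ∂_3, so H_2 = Z.

As a check, the Euler characteristic is 6 − 12 + 8 = 2, which agrees with 1 − 0 + 1 = 2.

Hence the Betti numbers are b_0 = 1, b_1 = 0, b_2 = 1.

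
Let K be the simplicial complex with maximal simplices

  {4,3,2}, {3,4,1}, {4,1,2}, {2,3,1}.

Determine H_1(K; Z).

H_1 = 0.

Order the vertices as 1 < 2 < 3 < 4. Listing each simplex with vertices in this order, K has dimension 2 with simplices:

  0-simplices (4): [1], [2], [3], [4]
  1-simplices (6): [1,2], [1,3], [1,4], [2,3], [2,4], [3,4]
  2-simplices (4): [1,2,3], [1,2,4], [1,3,4], [2,3,4]

Hence C_0 ≅ Z^4, C_1 ≅ Z^6, C_2 ≅ Z^4.

∂_1: C_1 → C_0 sends each edge [p,q] (with p < q) to q − p.
The resulting 4×6 matrix has rank 3, and its Smith normal form has invariant factors (1,1,1).

The boundary map ∂_2: C_2 → C_1 acts by ∂[p,q,r] = [q,r] − [p,r] + [p,q]. For instance
  ∂[2,3,4] = [3,4] − [2,4] + [2,3],
  ∂[1,2,4] = [2,4] − [1,4] + [1,2].
As a 6×4 matrix over Z this has rank 3, with invariant factors (1,1,1).

Reading off H_k = ker ∂_k / im ∂_{k+1}:

  H_1: rank ker ∂_1 − rank ∂_2 = (6 − 3) − 3 = 0, and the invariant factors of ∂_2 are all 1, so H_1 = 0.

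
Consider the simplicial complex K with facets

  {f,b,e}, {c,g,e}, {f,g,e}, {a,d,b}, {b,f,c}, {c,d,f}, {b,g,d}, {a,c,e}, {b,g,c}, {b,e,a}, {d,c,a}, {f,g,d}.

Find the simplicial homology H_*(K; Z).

H_0 ≅ Z,  H_1 ≅ Z/2,  H_2 = 0.

We work with the vertex ordering a < b < c < d < e < f < g. The simplices of K, each written with vertices in increasing order, are:

  0-simplices (7): a, b, c, d, e, f, g
  1-simplices (18): ab, ac, ad, ae, bc, bd, be, bf, bg, cd, ce, cf, cg, df, dg, ef, eg, fg
  2-simplices (12): abd, abe, acd, ace, bcf, bcg, bdg, bef, cdf, ceg, dfg, efg

Hence C_0 ≅ Z^7, C_1 ≅ Z^18, C_2 ≅ Z^12.

∂_1: C_1 → C_0 maps an edge to its endpoints' difference, ∂[p,q] = q − p. For instance
  ∂ce = e − c.
This gives a 7×18 integer matrix of rank 6; reducing to Smith normal form yields diagonal entries (1,1,1,1,1,1).

Boundary ∂_2: C_2 → C_1 sends each 2-simplex [p,q,r] to [q,r] − [p,r] + [p,q]. For instance
  ∂bcf = cf − bf + bc,
  ∂abd = bd − ad + ab.
The 18×12 boundary matrix has rank 12 and Smith normal form diag(1,1,1,1,1,1,1,1,1,1,1,2).

Computing H_k = (kernel of ∂_k) / (image of ∂_{k+1}):

  H_0: rank C_0 − rank ∂_1 = 7 − 6 = 1, and the invariant factors of ∂_1 are all 1, so H_0 = Z.
  H_1: rank ker ∂_1 − rank ∂_2 = (18 − 6) − 12 = 0, and ∂_2 has invariant factor 2 > 1, so H_1 = Z/2.
  H_2: rank ker ∂_2 − rank ∂_3 = (12 − 12) − 0 = 0, and there is no ∂_3, so H_2 = 0.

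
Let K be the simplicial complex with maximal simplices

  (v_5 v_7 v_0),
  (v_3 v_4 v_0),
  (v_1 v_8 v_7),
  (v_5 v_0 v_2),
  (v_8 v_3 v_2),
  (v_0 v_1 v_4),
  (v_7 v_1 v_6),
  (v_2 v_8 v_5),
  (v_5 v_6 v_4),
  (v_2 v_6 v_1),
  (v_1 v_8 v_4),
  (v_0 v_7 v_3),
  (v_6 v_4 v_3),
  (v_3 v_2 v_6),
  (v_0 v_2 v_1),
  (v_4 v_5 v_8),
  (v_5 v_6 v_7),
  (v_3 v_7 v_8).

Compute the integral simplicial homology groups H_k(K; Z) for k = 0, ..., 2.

H_0 ≅ Z,  H_1 ≅ Z^2,  H_2 ≅ Z.

Order the vertices as v_0 < v_1 < v_2 < v_3 < v_4 < v_5 < v_6 < v_7 < v_8. Listing each simplex with vertices in this order, K has dimension 2 with simplices:

  0-simplices (9): [v_0], [v_1], [v_2], [v_3], [v_4], [v_5], [v_6], [v_7], [v_8]
  1-simplices (27): (27 of them)
  2-simplices (18): (18 of them)

Hence C_0 ≅ Z^9, C_1 ≅ Z^27, C_2 ≅ Z^18.

Boundary ∂_1: C_1 → C_0 maps an edge to its endpoints' difference, ∂[p,q] = q − p. For instance
  ∂[v_1,v_2] = [v_2] − [v_1].
As a 9×27 matrix over Z this has rank 8, with invariant factors (1,1,1,1,1,1,1,1).

Boundary ∂_2: C_2 → C_1 sends each 2-simplex [p,q,r] to [q,r] − [p,r] + [p,q]. For instance
  ∂[v_4,v_5,v_8] = [v_5,v_8] − [v_4,v_8] + [v_4,v_5],
  ∂[v_0,v_2,v_5] = [v_2,v_5] − [v_0,v_5] + [v_0,v_2].
This gives a 27×18 integer matrix of rank 17; reducing to Smith normal form yields diagonal entries (1,1,1,1,1,1,1,1,1,1,1,1,1,1,1,1,1).

Computing H_k = (kernel of ∂_k) / (image of ∂_{k+1}):

  H_0: rank C_0 − rank ∂_1 = 9 − 8 = 1, and the invariant factors of ∂_1 are all 1, so H_0 ≅ Z.
  H_1: rank ker ∂_1 − rank ∂_2 = (27 − 8) − 17 = 2, and the invariant factors of ∂_2 are all 1, so H_1 ≅ Z^2.
  H_2: rank ker ∂_2 − rank ∂_3 = (18 − 17) − 0 = 1, and there is no ∂_3, so H_2 ≅ Z.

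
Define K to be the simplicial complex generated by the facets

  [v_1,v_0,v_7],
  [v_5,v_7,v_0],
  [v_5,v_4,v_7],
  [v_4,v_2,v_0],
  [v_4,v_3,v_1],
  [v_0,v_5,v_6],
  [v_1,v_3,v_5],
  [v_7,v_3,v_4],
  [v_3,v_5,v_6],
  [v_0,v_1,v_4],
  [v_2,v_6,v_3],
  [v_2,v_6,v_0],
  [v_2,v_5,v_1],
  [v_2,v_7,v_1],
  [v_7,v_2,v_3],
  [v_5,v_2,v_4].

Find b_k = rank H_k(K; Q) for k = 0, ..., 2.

Take the total order v_0 < v_1 < v_2 < v_3 < v_4 < v_5 < v_6 < v_7 on the vertex set. Then K (dimension 2) consists of the simplices:

  0-simplices (8): [v_0], [v_1], [v_2], [v_3], [v_4], [v_5], [v_6], [v_7]
  1-simplices (24): (24 of them)
  2-simplices (16): (16 of them)

so the chain groups are C_0 ≅ Z^8, C_1 ≅ Z^24, C_2 ≅ Z^16.

The boundary map ∂_1: C_1 → C_0 maps an edge to its endpoints' difference, ∂[p,q] = q − p. For instance
  ∂[v_1,v_3] = [v_3] − [v_1].
As a 8×24 matrix over Z this has rank 7, with invariant factors (1,1,1,1,1,1,1).

∂_2: C_2 → C_1 sends each 2-simplex [p,q,r] to [q,r] − [p,r] + [p,q]. For instance
  ∂[v_1,v_3,v_5] = [v_3,v_5] − [v_1,v_5] + [v_1,v_3],
  ∂[v_2,v_3,v_7] = [v_3,v_7] − [v_2,v_7] + [v_2,v_3].
The 24×16 boundary matrix has rank 15 and Smith normal form diag(1,1,1,1,1,1,1,1,1,1,1,1,1,1,1).

Now H_k = ker ∂_k / im ∂_{k+1}, so:

  H_0: rank C_0 − rank ∂_1 = 8 − 7 = 1, and the invariant factors of ∂_1 are all 1, so H_0 ≅ Z.
  H_1: rank ker ∂_1 − rank ∂_2 = (24 − 7) − 15 = 2, and the invariant factors of ∂_2 are all 1, so H_1 ≅ Z^2.
  H_2: rank ker ∂_2 − rank ∂_3 = (16 − 15) − 0 = 1, and there is no ∂_3, so H_2 ≅ Z.

(K is a triangulation of the torus T^2.)

Hence the Betti numbers are b_0 = 1, b_1 = 2, b_2 = 1.

b_0 = 1, b_1 = 2, b_2 = 1.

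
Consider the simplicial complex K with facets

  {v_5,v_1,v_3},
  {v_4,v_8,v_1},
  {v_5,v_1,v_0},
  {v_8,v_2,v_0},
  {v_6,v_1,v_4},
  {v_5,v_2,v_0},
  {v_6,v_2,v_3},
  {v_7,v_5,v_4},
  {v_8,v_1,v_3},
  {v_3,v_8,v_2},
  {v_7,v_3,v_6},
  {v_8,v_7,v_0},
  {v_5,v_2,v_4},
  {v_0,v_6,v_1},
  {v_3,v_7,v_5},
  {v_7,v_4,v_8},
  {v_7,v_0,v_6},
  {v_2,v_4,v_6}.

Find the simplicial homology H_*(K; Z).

H_0 = Z,  H_1 = Z^2,  H_2 = Z.

We work with the vertex ordering v_0 < v_1 < v_2 < v_3 < v_4 < v_5 < v_6 < v_7 < v_8. The simplices of K, each written with vertices in increasing order, are:

  0-simplices (9): [v_0], [v_1], [v_2], [v_3], [v_4], [v_5], [v_6], [v_7], [v_8]
  1-simplices (27): (27 of them)
  2-simplices (18): (18 of them)

so the chain groups are C_0 ≅ Z^9, C_1 ≅ Z^27, C_2 ≅ Z^18.

∂_1: C_1 → C_0 maps an edge to its endpoints' difference, ∂[p,q] = q − p.
This gives a 9×27 integer matrix of rank 8; reducing to Smith normal form yields diagonal entries (1,1,1,1,1,1,1,1).

∂_2: C_2 → C_1 acts by ∂[p,q,r] = [q,r] − [p,r] + [p,q]. For instance
  ∂[v_3,v_6,v_7] = [v_6,v_7] − [v_3,v_7] + [v_3,v_6],
  ∂[v_1,v_4,v_6] = [v_4,v_6] − [v_1,v_6] + [v_1,v_4].
This gives a 27×18 integer matrix of rank 17; reducing to Smith normal form yields diagonal entries (1,1,1,1,1,1,1,1,1,1,1,1,1,1,1,1,1).

Now H_k = ker ∂_k / im ∂_{k+1}, so:

  H_0: rank C_0 − rank ∂_1 = 9 − 8 = 1, and the invariant factors of ∂_1 are all 1, so H_0 ≅ Z.
  H_1: rank ker ∂_1 − rank ∂_2 = (27 − 8) − 17 = 2, and the invariant factors of ∂_2 are all 1, so H_1 ≅ Z^2.
  H_2: rank ker ∂_2 − rank ∂_3 = (18 − 17) − 0 = 1, and there is no ∂_3, so H_2 ≅ Z.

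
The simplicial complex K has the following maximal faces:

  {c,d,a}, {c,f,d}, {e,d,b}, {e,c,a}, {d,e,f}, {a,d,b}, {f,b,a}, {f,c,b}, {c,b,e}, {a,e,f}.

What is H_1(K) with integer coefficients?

H_1 = Z/2.

Take the total order a < b < c < d < e < f on the vertex set. Then K (dimension 2) consists of the simplices:

  0-simplices (6): a, b, c, d, e, f
  1-simplices (15): ab, ac, ad, ae, af, bc, bd, be, bf, cd, ce, cf, de, df, ef
  2-simplices (10): abd, abf, acd, ace, aef, bce, bcf, bde, cdf, def

Hence C_0 ≅ Z^6, C_1 ≅ Z^15, C_2 ≅ Z^10.

The boundary map ∂_1: C_1 → C_0 maps an edge to its endpoints' difference, ∂[p,q] = q − p.
As a 6×15 matrix over Z this has rank 5, with invariant factors (1,1,1,1,1).

Boundary ∂_2: C_2 → C_1 maps a triangle to the signed sum of its edges. For instance
  ∂bde = de − be + bd,
  ∂aef = ef − af + ae.
The 15×10 boundary matrix has rank 10 and Smith normal form diag(1,1,1,1,1,1,1,1,1,2).

Now H_k = ker ∂_k / im ∂_{k+1}, so:

  H_1: rank ker ∂_1 − rank ∂_2 = (15 − 5) − 10 = 0, and ∂_2 has invariant factor 2 > 1, so H_1 = Z/2.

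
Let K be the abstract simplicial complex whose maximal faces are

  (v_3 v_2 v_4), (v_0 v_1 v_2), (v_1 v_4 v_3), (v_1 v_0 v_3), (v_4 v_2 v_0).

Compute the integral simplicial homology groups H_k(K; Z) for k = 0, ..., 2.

We work with the vertex ordering v_0 < v_1 < v_2 < v_3 < v_4. The simplices of K, each written with vertices in increasing order, are:

  0-simplices (5): [v_0], [v_1], [v_2], [v_3], [v_4]
  1-simplices (10): [v_0,v_1], [v_0,v_2], [v_0,v_3], [v_0,v_4], [v_1,v_2], [v_1,v_3], [v_1,v_4], [v_2,v_3], [v_2,v_4], [v_3,v_4]
  2-simplices (5): [v_0,v_1,v_2], [v_0,v_1,v_3], [v_0,v_2,v_4], [v_1,v_3,v_4], [v_2,v_3,v_4]

Hence C_0 ≅ Z^5, C_1 ≅ Z^10, C_2 ≅ Z^5.

∂_1: C_1 → C_0 sends each edge [p,q] (with p < q) to q − p. For instance
  ∂[v_2,v_3] = [v_3] − [v_2].
As a 5×10 matrix over Z this has rank 4, with invariant factors (1,1,1,1).

The boundary map ∂_2: C_2 → C_1 acts by ∂[p,q,r] = [q,r] − [p,r] + [p,q]. For instance
  ∂[v_0,v_2,v_4] = [v_2,v_4] − [v_0,v_4] + [v_0,v_2],
  ∂[v_0,v_1,v_2] = [v_1,v_2] − [v_0,v_2] + [v_0,v_1].
The resulting 10×5 matrix has rank 5, and its Smith normal form has invariant factors (1,1,1,1,1).

Reading off H_k = ker ∂_k / im ∂_{k+1}:

  H_0: rank C_0 − rank ∂_1 = 5 − 4 = 1, and the invariant factors of ∂_1 are all 1, so H_0 = Z.
  H_1: rank ker ∂_1 − rank ∂_2 = (10 − 4) − 5 = 1, and the invariant factors of ∂_2 are all 1, so H_1 = Z.
  H_2: rank ker ∂_2 − rank ∂_3 = (5 − 5) − 0 = 0, and there is no ∂_3, so H_2 = 0.

As a check, the Euler characteristic is 5 − 10 + 5 = 0, which agrees with 1 − 1 + 0 = 0.

H_0 = Z,  H_1 = Z,  H_2 = 0.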